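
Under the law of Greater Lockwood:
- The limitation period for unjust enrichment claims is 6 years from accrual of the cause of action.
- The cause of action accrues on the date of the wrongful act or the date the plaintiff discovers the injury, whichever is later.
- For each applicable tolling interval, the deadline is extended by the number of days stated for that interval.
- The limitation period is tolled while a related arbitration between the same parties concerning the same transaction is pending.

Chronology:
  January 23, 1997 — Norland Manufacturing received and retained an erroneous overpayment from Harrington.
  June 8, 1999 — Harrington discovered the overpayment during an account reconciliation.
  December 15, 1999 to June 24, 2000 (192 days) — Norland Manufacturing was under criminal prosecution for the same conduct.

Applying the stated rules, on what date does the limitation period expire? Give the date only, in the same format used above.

June 8, 2005

Taking the later of the act (January 23, 1997) and discovery (June 8, 1999), the claim accrued on June 8, 1999.
Adding the 6 years base period to June 8, 1999 gives a deadline of June 8, 2005, before any tolling.
The pending criminal prosecution from December 15, 1999 to June 24, 2000 does not toll the period, because no stated rule makes a criminal prosecution a tolling event.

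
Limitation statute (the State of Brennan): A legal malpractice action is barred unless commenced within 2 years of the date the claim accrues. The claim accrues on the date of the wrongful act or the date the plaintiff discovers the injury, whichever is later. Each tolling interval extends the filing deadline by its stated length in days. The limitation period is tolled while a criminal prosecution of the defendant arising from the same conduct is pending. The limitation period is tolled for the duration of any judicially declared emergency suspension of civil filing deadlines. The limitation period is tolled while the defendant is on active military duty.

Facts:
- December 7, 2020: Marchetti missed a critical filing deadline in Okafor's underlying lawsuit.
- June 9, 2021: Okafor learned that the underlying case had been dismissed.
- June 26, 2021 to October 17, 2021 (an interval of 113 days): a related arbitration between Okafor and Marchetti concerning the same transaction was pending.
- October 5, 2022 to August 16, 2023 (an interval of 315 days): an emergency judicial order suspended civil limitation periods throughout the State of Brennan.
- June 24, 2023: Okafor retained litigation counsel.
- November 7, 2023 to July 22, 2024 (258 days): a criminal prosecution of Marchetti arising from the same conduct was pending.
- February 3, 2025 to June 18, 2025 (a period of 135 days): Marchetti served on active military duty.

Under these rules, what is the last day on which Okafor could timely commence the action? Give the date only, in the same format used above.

Because discovery on June 9, 2021 post-dates the December 7, 2020 act, accrual under the later-of rule falls on June 9, 2021.
The untolled deadline — 2 years after June 9, 2021 — is June 9, 2023.
The emergency suspension of filing deadlines from October 5, 2022 to August 16, 2023 tolled the period for 315 days, extending the deadline to April 19, 2024.
The period was tolled for 258 days by the pending criminal prosecution (November 7, 2023 to July 22, 2024), pushing the deadline to January 2, 2025.
By the time the defendant's active military service began on February 3, 2025, the limitation period had already expired on January 2, 2025; that interval cannot revive it.
The pending related arbitration from June 26, 2021 to October 17, 2021 does not toll the period, because no stated rule makes a pending arbitration a tolling event.
None of the other events listed affects the running of the period under the stated rules.

January 2, 2025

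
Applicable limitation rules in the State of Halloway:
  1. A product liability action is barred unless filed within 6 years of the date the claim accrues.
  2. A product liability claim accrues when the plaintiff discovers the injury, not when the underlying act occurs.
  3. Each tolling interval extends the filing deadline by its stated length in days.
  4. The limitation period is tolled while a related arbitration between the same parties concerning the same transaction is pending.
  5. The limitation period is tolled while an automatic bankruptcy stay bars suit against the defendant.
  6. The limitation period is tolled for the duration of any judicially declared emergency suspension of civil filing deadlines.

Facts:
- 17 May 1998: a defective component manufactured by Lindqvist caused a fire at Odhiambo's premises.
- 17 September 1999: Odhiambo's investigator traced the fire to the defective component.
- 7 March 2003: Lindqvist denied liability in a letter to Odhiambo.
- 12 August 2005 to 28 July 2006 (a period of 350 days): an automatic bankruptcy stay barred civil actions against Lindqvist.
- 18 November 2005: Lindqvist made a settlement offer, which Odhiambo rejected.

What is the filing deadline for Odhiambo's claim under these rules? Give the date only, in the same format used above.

The claim did not accrue until Odhiambo discovered the injury on 17 September 1999; the 17 May 1998 act date does not start the clock under the stated rule.
The untolled deadline — 6 years after 17 September 1999 — is 17 September 2005.
The period was tolled for 350 days by the automatic bankruptcy stay (12 August 2005 to 28 July 2006), pushing the deadline to 2 September 2006.
None of the other events listed affects the running of the period under the stated rules.

2 September 2006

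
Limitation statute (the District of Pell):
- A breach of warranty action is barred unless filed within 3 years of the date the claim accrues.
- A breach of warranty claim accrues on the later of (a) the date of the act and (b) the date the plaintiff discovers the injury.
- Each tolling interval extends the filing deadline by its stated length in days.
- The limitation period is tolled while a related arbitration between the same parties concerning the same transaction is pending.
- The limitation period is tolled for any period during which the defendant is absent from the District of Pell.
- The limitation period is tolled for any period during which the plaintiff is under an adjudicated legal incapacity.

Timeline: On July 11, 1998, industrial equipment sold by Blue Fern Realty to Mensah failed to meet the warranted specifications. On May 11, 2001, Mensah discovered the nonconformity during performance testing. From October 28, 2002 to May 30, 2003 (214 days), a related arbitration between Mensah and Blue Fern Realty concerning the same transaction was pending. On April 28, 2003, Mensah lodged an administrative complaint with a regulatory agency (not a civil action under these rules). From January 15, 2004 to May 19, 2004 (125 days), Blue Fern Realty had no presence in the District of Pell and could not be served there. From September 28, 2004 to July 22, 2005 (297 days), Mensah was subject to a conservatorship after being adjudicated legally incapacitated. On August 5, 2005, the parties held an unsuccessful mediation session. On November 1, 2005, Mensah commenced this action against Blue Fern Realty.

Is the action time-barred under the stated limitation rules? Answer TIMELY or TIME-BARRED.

TIMELY

The claim accrued on May 11, 2001 — the later of the July 11, 1998 act and the May 11, 2001 discovery.
Adding the 3 years base period to May 11, 2001 gives a deadline of May 11, 2004, before any tolling.
The period was tolled for 214 days by the pending related arbitration (October 28, 2002 to May 30, 2003), pushing the deadline to December 11, 2004.
Because the defendant's absence from the jurisdiction ran from January 15, 2004 to May 19, 2004, the deadline is extended by 125 days to April 15, 2005.
The plaintiff's legal incapacity from September 28, 2004 to July 22, 2005 tolled the period for 297 days, extending the deadline to February 6, 2006.
Nothing else in the chronology tolls or restarts the period.
The November 1, 2005 filing precedes the February 6, 2006 deadline; the claim is timely.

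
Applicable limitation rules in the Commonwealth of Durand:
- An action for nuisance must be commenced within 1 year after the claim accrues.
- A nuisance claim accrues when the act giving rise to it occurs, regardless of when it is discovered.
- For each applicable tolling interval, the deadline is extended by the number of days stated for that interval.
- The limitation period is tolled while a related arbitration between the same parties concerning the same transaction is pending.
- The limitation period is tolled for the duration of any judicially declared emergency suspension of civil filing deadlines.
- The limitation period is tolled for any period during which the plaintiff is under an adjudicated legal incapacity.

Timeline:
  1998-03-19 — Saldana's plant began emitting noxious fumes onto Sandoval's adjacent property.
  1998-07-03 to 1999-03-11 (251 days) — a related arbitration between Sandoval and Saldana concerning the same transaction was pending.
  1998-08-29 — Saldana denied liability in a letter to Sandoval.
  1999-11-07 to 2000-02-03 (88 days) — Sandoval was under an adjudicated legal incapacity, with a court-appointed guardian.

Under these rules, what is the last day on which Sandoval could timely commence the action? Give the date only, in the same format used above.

The claim accrued on 1998-03-19, the date of the act.
The untolled deadline — 1 year after 1998-03-19 — is 1999-03-19.
The period was tolled for 251 days by the pending related arbitration (1998-07-03 to 1999-03-11), pushing the deadline to 1999-11-25.
Because the plaintiff's legal incapacity ran from 1999-11-07 to 2000-02-03, the deadline is extended by 88 days to 2000-02-21.
The other events in the timeline have no effect on the limitation period under the stated rules.

2000-02-21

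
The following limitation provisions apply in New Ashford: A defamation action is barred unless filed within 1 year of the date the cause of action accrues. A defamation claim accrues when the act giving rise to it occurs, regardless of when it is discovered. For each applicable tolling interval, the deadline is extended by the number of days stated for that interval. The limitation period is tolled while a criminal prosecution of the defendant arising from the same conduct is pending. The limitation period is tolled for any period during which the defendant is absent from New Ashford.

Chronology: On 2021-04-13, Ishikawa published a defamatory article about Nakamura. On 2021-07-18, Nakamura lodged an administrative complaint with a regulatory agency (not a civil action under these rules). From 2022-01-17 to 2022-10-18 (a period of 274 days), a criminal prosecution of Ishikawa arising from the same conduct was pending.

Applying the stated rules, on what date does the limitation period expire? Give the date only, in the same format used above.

2023-01-12

The limitation period began to run on 2021-04-13.
The untolled deadline — 1 year after 2021-04-13 — is 2022-04-13.
Because the pending criminal prosecution ran from 2022-01-17 to 2022-10-18, the deadline is extended by 274 days to 2023-01-12.
The other events in the timeline have no effect on the limitation period under the stated rules.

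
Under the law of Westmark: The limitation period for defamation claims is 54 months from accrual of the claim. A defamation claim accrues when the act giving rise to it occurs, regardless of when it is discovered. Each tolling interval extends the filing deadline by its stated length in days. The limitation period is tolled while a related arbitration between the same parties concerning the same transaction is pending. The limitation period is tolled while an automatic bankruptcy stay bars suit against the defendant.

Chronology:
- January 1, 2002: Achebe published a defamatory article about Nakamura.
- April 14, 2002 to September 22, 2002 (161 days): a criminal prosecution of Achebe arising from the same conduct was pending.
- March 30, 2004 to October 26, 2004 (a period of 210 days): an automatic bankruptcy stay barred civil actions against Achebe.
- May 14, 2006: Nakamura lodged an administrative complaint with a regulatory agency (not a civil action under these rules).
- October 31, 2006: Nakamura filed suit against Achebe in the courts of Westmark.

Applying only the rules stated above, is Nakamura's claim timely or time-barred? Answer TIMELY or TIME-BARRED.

The limitation period began to run on January 1, 2002.
The untolled deadline — 54 months after January 1, 2002 — is July 1, 2006.
Because the automatic bankruptcy stay ran from March 30, 2004 to October 26, 2004, the deadline is extended by 210 days to January 27, 2007.
The pending criminal prosecution from April 14, 2002 to September 22, 2002 does not toll the period, because no stated rule makes a criminal prosecution a tolling event.
The other events in the timeline have no effect on the limitation period under the stated rules.
Nakamura filed on October 31, 2006, before the January 27, 2007 deadline, so the action is timely.

TIMELY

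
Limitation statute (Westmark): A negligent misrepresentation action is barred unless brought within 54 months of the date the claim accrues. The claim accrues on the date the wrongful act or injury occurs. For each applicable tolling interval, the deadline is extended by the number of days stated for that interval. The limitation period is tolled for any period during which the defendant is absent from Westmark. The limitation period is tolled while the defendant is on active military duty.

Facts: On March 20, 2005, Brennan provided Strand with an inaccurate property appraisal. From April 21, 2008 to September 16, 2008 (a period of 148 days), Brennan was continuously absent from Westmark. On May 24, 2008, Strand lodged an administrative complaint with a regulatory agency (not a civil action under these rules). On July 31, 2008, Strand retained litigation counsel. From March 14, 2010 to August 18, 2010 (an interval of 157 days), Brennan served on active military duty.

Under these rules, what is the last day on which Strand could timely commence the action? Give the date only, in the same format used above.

The claim accrued on March 20, 2005, the date of the act.
54 months from March 20, 2005 is September 20, 2009.
The defendant's absence from the jurisdiction from April 21, 2008 to September 16, 2008 tolled the period for 148 days, extending the deadline to February 15, 2010.
The defendant's active military service from March 14, 2010 to August 18, 2010 began after the period had already run on February 15, 2010, so it has no tolling effect.
The other events in the timeline have no effect on the limitation period under the stated rules.

February 15, 2010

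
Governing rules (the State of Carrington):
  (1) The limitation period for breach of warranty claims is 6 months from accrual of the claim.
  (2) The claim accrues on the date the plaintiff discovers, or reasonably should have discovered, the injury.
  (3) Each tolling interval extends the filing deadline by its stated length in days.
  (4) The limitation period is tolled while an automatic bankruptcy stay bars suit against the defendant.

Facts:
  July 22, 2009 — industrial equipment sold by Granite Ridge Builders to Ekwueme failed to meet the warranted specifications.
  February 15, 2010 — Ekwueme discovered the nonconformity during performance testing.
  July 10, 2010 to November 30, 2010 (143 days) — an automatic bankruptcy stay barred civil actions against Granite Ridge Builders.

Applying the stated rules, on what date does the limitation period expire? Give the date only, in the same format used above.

January 5, 2011

Accrual is tied to discovery, so the period began on February 15, 2010 rather than on July 22, 2009 when the act occurred.
6 months from February 15, 2010 is August 15, 2010.
Because the automatic bankruptcy stay ran from July 10, 2010 to November 30, 2010, the deadline is extended by 143 days to January 5, 2011.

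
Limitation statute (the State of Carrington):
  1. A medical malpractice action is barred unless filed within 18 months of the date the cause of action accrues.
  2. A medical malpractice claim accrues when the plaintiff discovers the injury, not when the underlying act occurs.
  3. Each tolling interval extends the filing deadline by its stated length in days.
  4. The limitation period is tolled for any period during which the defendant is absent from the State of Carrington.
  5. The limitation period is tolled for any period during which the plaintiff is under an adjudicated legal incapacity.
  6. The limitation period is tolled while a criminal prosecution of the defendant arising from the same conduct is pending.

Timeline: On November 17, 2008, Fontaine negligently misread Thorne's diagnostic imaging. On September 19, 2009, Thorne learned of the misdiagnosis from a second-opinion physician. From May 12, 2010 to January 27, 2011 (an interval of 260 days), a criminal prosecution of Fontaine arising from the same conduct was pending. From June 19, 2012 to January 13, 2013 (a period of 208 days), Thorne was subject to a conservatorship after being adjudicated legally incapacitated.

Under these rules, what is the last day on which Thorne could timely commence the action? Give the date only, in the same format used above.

The claim did not accrue until Thorne discovered the injury on September 19, 2009; the November 17, 2008 act date does not start the clock under the stated rule.
Adding the 18 months base period to September 19, 2009 gives a deadline of March 19, 2011, before any tolling.
Because the pending criminal prosecution ran from May 12, 2010 to January 27, 2011, the deadline is extended by 260 days to December 4, 2011.
The plaintiff's legal incapacity starting June 19, 2012 came too late — the period had run on December 4, 2011 — and so does not extend the deadline.

December 4, 2011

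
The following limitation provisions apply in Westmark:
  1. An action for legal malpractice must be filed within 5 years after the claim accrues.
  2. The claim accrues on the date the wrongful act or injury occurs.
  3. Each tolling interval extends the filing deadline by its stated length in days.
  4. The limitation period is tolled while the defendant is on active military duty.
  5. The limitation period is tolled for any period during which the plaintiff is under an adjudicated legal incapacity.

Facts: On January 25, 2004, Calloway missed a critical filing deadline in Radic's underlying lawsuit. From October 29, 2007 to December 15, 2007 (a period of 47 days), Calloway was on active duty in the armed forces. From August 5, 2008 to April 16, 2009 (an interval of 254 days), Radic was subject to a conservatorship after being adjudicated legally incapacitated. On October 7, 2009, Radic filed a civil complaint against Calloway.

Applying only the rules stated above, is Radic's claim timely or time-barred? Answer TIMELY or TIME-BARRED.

The limitation period began to run on January 25, 2004.
Adding the 5 years base period to January 25, 2004 gives a deadline of January 25, 2009, before any tolling.
The period was tolled for 47 days by the defendant's active military service (October 29, 2007 to December 15, 2007), pushing the deadline to March 13, 2009.
The period was tolled for 254 days by the plaintiff's legal incapacity (August 5, 2008 to April 16, 2009), pushing the deadline to November 22, 2009.
Radic filed on October 7, 2009, before the November 22, 2009 deadline, so the action is timely.

TIMELY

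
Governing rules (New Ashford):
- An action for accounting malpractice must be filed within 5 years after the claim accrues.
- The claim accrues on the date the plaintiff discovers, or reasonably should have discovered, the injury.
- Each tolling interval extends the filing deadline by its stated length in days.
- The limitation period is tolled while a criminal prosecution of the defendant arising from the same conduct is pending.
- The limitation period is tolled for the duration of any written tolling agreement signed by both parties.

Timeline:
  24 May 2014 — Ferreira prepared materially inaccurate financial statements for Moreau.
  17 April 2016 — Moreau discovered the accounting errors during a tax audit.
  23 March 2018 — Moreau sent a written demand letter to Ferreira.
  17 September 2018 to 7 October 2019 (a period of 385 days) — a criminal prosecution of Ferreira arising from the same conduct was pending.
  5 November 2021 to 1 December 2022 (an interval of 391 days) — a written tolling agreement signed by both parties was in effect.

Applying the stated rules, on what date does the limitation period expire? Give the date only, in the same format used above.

2 June 2023

Accrual is tied to discovery, so the period began on 17 April 2016 rather than on 24 May 2014 when the act occurred.
Adding the 5 years base period to 17 April 2016 gives a deadline of 17 April 2021, before any tolling.
Because the pending criminal prosecution ran from 17 September 2018 to 7 October 2019, the deadline is extended by 385 days to 7 May 2022.
Because the written tolling agreement ran from 5 November 2021 to 1 December 2022, the deadline is extended by 391 days to 2 June 2023.
The other events in the timeline have no effect on the limitation period under the stated rules.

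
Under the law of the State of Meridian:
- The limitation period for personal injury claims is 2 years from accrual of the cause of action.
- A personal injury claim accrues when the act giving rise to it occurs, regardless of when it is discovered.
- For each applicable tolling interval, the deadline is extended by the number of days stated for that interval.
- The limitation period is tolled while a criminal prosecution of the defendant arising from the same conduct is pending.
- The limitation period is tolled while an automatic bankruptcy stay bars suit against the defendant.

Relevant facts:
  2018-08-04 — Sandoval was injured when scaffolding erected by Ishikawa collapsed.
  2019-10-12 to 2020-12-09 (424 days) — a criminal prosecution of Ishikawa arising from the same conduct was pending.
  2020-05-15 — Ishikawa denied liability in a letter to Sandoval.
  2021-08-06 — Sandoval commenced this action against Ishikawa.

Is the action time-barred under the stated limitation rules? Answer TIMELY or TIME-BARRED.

The limitation period began to run on 2018-08-04.
2 years from 2018-08-04 is 2020-08-04.
Because the pending criminal prosecution ran from 2019-10-12 to 2020-12-09, the deadline is extended by 424 days to 2021-10-02.
None of the other events listed affects the running of the period under the stated rules.
The 2021-08-06 filing precedes the 2021-10-02 deadline; the claim is timely.

TIMELY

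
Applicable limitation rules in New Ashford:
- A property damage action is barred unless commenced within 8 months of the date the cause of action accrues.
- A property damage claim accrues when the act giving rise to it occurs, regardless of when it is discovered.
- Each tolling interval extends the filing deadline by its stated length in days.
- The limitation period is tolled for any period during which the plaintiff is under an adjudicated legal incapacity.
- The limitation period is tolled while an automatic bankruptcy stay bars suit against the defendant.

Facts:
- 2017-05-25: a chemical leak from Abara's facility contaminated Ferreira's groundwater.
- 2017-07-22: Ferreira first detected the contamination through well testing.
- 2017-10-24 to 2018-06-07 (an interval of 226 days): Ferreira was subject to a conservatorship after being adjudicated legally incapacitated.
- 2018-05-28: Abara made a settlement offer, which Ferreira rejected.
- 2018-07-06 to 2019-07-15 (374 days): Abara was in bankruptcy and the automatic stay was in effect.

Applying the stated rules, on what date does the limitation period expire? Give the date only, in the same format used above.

2019-09-17

Accrual is governed by the date of the act, so the period began to run on 2017-05-25; the later discovery on 2017-07-22 is irrelevant under the stated rule.
The untolled deadline — 8 months after 2017-05-25 — is 2018-01-25.
The plaintiff's legal incapacity from 2017-10-24 to 2018-06-07 tolled the period for 226 days, extending the deadline to 2018-09-08.
The period was tolled for 374 days by the automatic bankruptcy stay (2018-07-06 to 2019-07-15), pushing the deadline to 2019-09-17.
The other events in the timeline have no effect on the limitation period under the stated rules.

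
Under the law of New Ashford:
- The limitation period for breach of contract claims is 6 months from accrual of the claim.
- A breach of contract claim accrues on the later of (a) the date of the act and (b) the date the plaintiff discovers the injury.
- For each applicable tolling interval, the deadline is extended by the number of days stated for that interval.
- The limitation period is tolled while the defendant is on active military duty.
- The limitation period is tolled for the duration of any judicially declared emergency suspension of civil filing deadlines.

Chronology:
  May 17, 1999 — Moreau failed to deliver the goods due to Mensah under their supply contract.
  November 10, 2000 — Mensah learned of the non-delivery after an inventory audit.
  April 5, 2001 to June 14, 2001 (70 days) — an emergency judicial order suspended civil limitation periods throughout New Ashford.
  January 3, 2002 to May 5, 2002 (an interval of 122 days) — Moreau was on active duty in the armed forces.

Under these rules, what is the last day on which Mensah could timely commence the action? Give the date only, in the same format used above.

July 19, 2001

Because discovery on November 10, 2000 post-dates the May 17, 1999 act, accrual under the later-of rule falls on November 10, 2000.
6 months from November 10, 2000 is May 10, 2001.
Because the emergency suspension of filing deadlines ran from April 5, 2001 to June 14, 2001, the deadline is extended by 70 days to July 19, 2001.
The defendant's active military service from January 3, 2002 to May 5, 2002 began after the period had already run on July 19, 2001, so it has no tolling effect.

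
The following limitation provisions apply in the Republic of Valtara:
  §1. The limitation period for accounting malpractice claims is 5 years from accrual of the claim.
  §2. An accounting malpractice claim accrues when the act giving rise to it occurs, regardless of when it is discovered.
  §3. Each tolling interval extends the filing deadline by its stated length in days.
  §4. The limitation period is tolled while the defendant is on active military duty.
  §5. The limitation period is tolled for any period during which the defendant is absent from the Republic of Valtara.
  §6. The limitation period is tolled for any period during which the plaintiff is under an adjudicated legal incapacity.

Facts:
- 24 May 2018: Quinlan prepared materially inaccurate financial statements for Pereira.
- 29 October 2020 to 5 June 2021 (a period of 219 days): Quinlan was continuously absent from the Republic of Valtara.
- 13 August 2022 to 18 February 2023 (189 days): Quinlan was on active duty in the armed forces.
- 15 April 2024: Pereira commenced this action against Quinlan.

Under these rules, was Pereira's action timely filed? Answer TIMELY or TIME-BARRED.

TIMELY

The claim accrued on 24 May 2018, the date of the act.
The untolled deadline — 5 years after 24 May 2018 — is 24 May 2023.
The period was tolled for 219 days by the defendant's absence from the jurisdiction (29 October 2020 to 5 June 2021), pushing the deadline to 29 December 2023.
Because the defendant's active military service ran from 13 August 2022 to 18 February 2023, the deadline is extended by 189 days to 5 July 2024.
Pereira filed on 15 April 2024, before the 5 July 2024 deadline, so the action is timely.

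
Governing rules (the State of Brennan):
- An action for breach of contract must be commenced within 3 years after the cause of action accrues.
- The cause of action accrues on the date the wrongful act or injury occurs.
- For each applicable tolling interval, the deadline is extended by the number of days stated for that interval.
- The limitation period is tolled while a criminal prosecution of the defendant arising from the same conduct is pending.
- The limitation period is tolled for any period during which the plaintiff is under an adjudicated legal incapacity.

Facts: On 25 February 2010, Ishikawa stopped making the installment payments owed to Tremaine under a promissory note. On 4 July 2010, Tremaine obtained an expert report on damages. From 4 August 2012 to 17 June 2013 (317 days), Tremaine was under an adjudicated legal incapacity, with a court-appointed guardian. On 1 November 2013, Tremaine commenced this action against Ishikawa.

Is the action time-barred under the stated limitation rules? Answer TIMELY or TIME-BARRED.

The cause of action accrued on 25 February 2010, the date of the act.
The untolled deadline — 3 years after 25 February 2010 — is 25 February 2013.
The plaintiff's legal incapacity from 4 August 2012 to 17 June 2013 tolled the period for 317 days, extending the deadline to 8 January 2014.
The other events in the timeline have no effect on the limitation period under the stated rules.
The 1 November 2013 filing precedes the 8 January 2014 deadline; the claim is timely.

TIMELY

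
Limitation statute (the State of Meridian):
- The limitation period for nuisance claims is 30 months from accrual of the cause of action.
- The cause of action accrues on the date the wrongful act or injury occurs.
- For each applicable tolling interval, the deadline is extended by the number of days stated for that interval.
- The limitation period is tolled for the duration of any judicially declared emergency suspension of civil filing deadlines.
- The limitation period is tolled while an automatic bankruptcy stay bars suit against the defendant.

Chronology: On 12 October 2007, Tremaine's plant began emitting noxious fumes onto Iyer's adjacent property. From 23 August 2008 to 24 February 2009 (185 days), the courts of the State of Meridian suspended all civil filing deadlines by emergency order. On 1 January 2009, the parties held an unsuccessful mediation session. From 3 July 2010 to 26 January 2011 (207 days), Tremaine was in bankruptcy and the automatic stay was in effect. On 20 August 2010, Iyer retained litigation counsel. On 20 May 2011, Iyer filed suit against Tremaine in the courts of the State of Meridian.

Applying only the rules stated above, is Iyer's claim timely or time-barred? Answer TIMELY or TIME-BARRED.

The limitation period began to run on 12 October 2007.
The untolled deadline — 30 months after 12 October 2007 — is 12 April 2010.
Because the emergency suspension of filing deadlines ran from 23 August 2008 to 24 February 2009, the deadline is extended by 185 days to 14 October 2010.
Because the automatic bankruptcy stay ran from 3 July 2010 to 26 January 2011, the deadline is extended by 207 days to 9 May 2011.
Nothing else in the chronology tolls or restarts the period.
Iyer filed on 20 May 2011, after the 9 May 2011 deadline, so the action is time-barred.

TIME-BARRED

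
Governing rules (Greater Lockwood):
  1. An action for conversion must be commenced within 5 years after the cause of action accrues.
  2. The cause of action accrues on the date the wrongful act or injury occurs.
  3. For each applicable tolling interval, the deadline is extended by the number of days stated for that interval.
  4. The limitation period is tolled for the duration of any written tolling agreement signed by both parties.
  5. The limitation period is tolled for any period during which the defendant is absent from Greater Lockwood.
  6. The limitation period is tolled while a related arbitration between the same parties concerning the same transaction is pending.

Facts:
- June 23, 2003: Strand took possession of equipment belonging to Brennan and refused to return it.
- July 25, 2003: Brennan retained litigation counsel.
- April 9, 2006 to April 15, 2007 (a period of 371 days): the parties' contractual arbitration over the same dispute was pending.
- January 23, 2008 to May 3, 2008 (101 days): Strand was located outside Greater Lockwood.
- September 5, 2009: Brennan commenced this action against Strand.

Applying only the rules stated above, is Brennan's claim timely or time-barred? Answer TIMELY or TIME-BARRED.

TIMELY

The claim accrued on June 23, 2003, when the wrongful act occurred.
Adding the 5 years base period to June 23, 2003 gives a deadline of June 23, 2008, before any tolling.
The pending related arbitration from April 9, 2006 to April 15, 2007 tolled the period for 371 days, extending the deadline to June 29, 2009.
The defendant's absence from the jurisdiction from January 23, 2008 to May 3, 2008 tolled the period for 101 days, extending the deadline to October 8, 2009.
Nothing else in the chronology tolls or restarts the period.
Brennan filed on September 5, 2009, before the October 8, 2009 deadline, so the action is timely.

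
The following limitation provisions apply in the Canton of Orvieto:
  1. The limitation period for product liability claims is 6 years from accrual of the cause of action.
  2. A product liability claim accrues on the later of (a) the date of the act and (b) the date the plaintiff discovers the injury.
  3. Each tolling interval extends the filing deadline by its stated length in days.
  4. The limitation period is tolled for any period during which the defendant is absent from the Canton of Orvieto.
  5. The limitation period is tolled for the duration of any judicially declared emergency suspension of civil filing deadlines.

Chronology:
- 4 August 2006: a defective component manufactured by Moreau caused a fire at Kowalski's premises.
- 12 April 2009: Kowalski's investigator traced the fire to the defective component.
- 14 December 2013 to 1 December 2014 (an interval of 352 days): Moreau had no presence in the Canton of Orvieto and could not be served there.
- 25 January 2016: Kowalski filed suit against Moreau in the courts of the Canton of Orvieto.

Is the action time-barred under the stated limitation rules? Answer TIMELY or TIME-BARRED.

Taking the later of the act (4 August 2006) and discovery (12 April 2009), the claim accrued on 12 April 2009.
6 years from 12 April 2009 is 12 April 2015.
Because the defendant's absence from the jurisdiction ran from 14 December 2013 to 1 December 2014, the deadline is extended by 352 days to 29 March 2016.
Kowalski filed on 25 January 2016, before the 29 March 2016 deadline, so the action is timely.

TIMELY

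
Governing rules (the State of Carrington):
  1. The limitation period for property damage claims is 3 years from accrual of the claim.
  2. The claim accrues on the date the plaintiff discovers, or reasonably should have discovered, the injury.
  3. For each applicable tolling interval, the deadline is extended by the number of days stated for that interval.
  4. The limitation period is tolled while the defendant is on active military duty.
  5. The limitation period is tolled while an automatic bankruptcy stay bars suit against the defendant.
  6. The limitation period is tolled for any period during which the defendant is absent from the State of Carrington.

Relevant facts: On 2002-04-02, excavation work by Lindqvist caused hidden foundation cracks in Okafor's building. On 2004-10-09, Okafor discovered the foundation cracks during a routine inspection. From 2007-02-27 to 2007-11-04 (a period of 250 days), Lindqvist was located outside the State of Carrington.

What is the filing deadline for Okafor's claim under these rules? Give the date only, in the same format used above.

Accrual is tied to discovery, so the period began on 2004-10-09 rather than on 2002-04-02 when the act occurred.
3 years from 2004-10-09 is 2007-10-09.
Because the defendant's absence from the jurisdiction ran from 2007-02-27 to 2007-11-04, the deadline is extended by 250 days to 2008-06-15.

2008-06-15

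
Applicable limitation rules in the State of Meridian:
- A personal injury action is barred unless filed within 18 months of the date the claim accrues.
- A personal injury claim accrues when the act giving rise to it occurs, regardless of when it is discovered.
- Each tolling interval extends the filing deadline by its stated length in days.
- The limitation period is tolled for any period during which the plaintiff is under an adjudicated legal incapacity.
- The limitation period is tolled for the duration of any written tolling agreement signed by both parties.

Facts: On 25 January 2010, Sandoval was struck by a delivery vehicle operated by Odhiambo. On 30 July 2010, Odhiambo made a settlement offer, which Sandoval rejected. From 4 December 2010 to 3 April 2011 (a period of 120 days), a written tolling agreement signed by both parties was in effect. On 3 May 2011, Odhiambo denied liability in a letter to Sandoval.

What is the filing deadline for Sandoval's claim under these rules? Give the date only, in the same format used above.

The claim accrued on 25 January 2010, when the wrongful act occurred.
The untolled deadline — 18 months after 25 January 2010 — is 25 July 2011.
Because the written tolling agreement ran from 4 December 2010 to 3 April 2011, the deadline is extended by 120 days to 22 November 2011.
Nothing else in the chronology tolls or restarts the period.

22 November 2011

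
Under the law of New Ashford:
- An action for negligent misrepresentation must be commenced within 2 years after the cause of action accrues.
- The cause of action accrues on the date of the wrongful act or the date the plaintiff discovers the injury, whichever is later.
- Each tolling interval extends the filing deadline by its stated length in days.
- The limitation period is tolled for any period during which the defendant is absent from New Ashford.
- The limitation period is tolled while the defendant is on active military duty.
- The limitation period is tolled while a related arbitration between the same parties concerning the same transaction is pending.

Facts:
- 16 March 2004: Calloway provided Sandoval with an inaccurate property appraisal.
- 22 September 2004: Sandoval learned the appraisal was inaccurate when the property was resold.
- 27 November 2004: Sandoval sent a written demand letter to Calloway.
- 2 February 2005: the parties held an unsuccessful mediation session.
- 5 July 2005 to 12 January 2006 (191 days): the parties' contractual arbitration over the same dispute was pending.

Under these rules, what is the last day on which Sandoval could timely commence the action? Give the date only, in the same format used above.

Taking the later of the act (16 March 2004) and discovery (22 September 2004), the claim accrued on 22 September 2004.
The untolled deadline — 2 years after 22 September 2004 — is 22 September 2006.
Because the pending related arbitration ran from 5 July 2005 to 12 January 2006, the deadline is extended by 191 days to 1 April 2007.
The other events in the timeline have no effect on the limitation period under the stated rules.

1 April 2007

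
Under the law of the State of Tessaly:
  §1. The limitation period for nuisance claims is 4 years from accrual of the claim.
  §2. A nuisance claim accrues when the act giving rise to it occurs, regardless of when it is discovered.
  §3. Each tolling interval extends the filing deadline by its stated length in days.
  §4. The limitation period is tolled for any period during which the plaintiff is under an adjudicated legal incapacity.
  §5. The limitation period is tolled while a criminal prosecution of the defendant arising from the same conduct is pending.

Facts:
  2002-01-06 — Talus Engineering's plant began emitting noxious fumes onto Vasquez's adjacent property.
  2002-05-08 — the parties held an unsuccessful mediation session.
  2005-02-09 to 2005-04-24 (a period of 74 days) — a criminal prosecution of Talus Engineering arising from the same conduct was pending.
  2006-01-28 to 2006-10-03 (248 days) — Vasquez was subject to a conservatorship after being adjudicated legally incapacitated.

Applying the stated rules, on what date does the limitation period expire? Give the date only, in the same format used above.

2006-11-24

The claim accrued on 2002-01-06, the date of the act.
The untolled deadline — 4 years after 2002-01-06 — is 2006-01-06.
The pending criminal prosecution from 2005-02-09 to 2005-04-24 tolled the period for 74 days, extending the deadline to 2006-03-21.
Because the plaintiff's legal incapacity ran from 2006-01-28 to 2006-10-03, the deadline is extended by 248 days to 2006-11-24.
None of the other events listed affects the running of the period under the stated rules.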